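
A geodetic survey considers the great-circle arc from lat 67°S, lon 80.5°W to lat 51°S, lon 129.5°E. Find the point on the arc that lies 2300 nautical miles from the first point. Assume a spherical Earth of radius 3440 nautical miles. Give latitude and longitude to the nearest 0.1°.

The haversine formula gives a central angle δ ≈ 1.044 rad (59.8°) between the endpoints. The total great-circle distance is δ·R ≈ 1.044 × 3440 ≈ 3593 nmi, so the target fraction is f = 2300/3593 ≈ 0.640.
Interpolate at f ≈ 0.640 with slerp weights a = sin((1−f)δ)/sin δ ≈ 0.424, b = sin(fδ)/sin δ ≈ 0.717.
p = a·p₁ + b·p₂ ≈ (-0.260, 0.185, -0.948); φ = arcsin(p_z) ≈ -71.43°, λ = atan2(p_y, p_x) ≈ 144.59°.

≈ lat 71.4°S, lon 144.6°E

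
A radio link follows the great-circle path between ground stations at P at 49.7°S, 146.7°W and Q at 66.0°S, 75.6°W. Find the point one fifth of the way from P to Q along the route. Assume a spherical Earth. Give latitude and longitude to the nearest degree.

≈ 55°S, 138°W

Write both endpoints as unit vectors p₁, p₂ with components (cos φ cos λ, cos φ sin λ, sin φ).
The central angle between the endpoints is δ = arccos(p₁·p₂) ≈ 0.673 rad (38.6°).
Interpolate at f = 1/5 with slerp weights a = sin((1−f)δ)/sin δ ≈ 0.823, b = sin(fδ)/sin δ ≈ 0.215.
p = a·p₁ + b·p₂ ≈ (-0.423, -0.377, -0.824); φ = arcsin(p_z) ≈ -55.49°, λ = atan2(p_y, p_x) ≈ -138.29°.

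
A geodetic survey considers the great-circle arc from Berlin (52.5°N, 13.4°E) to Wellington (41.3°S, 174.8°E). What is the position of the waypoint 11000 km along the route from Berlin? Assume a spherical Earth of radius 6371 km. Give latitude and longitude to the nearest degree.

Write both endpoints as unit vectors p₁, p₂ with components (cos φ cos λ, cos φ sin λ, sin φ).
The central angle between the endpoints is δ = arccos(p₁·p₂) ≈ 2.848 rad (163.2°). The total great-circle distance is δ·R ≈ 2.848 × 6371 ≈ 18141 km, so the target fraction is f = 11000/18141 ≈ 0.606.
Interpolate at f ≈ 0.606 with slerp weights a = sin((1−f)δ)/sin δ ≈ 3.107, b = sin(fδ)/sin δ ≈ 3.408.
p = a·p₁ + b·p₂ ≈ (-0.710, 0.670, 0.215); φ = arcsin(p_z) ≈ 12.43°, λ = atan2(p_y, p_x) ≈ 136.65°.

≈ (12°N, 137°E)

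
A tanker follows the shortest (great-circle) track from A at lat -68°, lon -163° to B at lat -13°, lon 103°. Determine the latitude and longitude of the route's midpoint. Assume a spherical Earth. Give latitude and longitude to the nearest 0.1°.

From cos δ = sin φ₁ sin φ₂ + cos φ₁ cos φ₂ cos Δλ, the central angle is δ ≈ 1.387 rad (79.4°).
Interpolate at f = 1/2 with slerp weights a = sin((1−f)δ)/sin δ ≈ 0.650, b = sin(fδ)/sin δ ≈ 0.650.
p = a·p₁ + b·p₂ ≈ (-0.375, 0.546, -0.749); φ = arcsin(p_z) ≈ -48.50°, λ = atan2(p_y, p_x) ≈ 124.51°.

≈ lat -48.5°, lon 124.5°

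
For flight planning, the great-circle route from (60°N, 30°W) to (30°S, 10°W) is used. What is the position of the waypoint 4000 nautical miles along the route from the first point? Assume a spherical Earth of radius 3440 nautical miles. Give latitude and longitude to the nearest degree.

≈ (5°S, 14°W)

The haversine formula gives a central angle δ ≈ 1.597 rad (91.5°) between the endpoints. The total great-circle distance is δ·R ≈ 1.597 × 3440 ≈ 5493 nmi, so the target fraction is f = 4000/5493 ≈ 0.728.
Interpolate at f ≈ 0.728 with slerp weights a = sin((1−f)δ)/sin δ ≈ 0.421, b = sin(fδ)/sin δ ≈ 0.918.
p = a·p₁ + b·p₂ ≈ (0.965, -0.243, -0.095); φ = arcsin(p_z) ≈ -5.44°, λ = atan2(p_y, p_x) ≈ -14.14°.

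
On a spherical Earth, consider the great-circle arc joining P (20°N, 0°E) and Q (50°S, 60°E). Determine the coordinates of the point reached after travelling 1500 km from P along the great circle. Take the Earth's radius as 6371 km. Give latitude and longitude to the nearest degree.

Convert each endpoint to a unit vector on the sphere (x = cos φ cos λ, y = cos φ sin λ, z = sin φ).
The central angle between the endpoints is δ = arccos(p₁·p₂) ≈ 1.531 rad (87.7°). The total great-circle distance is δ·R ≈ 1.531 × 6371 ≈ 9753 km, so the target fraction is f = 1500/9753 ≈ 0.154.
Interpolate at f ≈ 0.154 with slerp weights a = sin((1−f)δ)/sin δ ≈ 0.963, b = sin(fδ)/sin δ ≈ 0.233.
p = a·p₁ + b·p₂ ≈ (0.980, 0.130, 0.151); φ = arcsin(p_z) ≈ 8.66°, λ = atan2(p_y, p_x) ≈ 7.55°.

≈ (9°N, 8°E)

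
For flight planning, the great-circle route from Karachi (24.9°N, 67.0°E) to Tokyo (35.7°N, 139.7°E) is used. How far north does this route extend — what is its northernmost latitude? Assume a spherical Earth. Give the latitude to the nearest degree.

The great circle lies in the plane with unit normal n̂ = (p₁ × p₂)/|p₁ × p₂|.
Here n̂_z ≈ +0.794; the vertex latitude is φ_max = arccos|n̂_z| ≈ 37.4°.
Check via Clairaut: cos φ_max = |cos φ₁| · sin C = cos(24.9°)·sin(61.1°) ≈ 0.794, again giving ≈ 37.4°.

≈ 37°N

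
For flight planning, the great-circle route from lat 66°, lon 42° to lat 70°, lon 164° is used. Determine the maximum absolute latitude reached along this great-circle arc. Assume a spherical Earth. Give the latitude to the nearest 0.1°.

≈ 79.0°

The great circle lies in the plane with unit normal n̂ = (p₁ × p₂)/|p₁ × p₂|.
Here n̂_z ≈ +0.190; the vertex latitude is φ_max = arccos|n̂_z| ≈ 79.0°.
Check via Clairaut: cos φ_max = |cos φ₁| · sin C = cos(66.0°)·sin(27.9°) ≈ 0.190, again giving ≈ 79.0°.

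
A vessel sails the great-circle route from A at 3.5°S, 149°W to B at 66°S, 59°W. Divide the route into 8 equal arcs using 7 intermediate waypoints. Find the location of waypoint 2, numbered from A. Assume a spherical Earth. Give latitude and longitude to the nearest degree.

≈ 23°S, 140°W

Write both endpoints as unit vectors p₁, p₂ with components (cos φ cos λ, cos φ sin λ, sin φ).
The central angle between the endpoints is δ = arccos(p₁·p₂) ≈ 1.515 rad (86.8°).
Interpolate at f = 2/8 with slerp weights a = sin((1−f)δ)/sin δ ≈ 0.908, b = sin(fδ)/sin δ ≈ 0.370.
p = a·p₁ + b·p₂ ≈ (-0.700, -0.596, -0.394); φ = arcsin(p_z) ≈ -23.19°, λ = atan2(p_y, p_x) ≈ -139.57°.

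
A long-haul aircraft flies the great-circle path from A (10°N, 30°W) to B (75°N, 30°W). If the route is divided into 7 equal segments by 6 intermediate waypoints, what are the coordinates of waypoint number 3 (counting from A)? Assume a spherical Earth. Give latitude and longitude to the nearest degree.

Convert each endpoint to a unit vector on the sphere (x = cos φ cos λ, y = cos φ sin λ, z = sin φ).
The central angle between the endpoints is δ = arccos(p₁·p₂) ≈ 1.134 rad (65.0°).
Interpolate at f = 3/7 with slerp weights a = sin((1−f)δ)/sin δ ≈ 0.666, b = sin(fδ)/sin δ ≈ 0.516.
p = a·p₁ + b·p₂ ≈ (0.684, -0.395, 0.614); φ = arcsin(p_z) ≈ 37.86°, λ = atan2(p_y, p_x) ≈ -30.00°.

≈ (38°N, 30°W)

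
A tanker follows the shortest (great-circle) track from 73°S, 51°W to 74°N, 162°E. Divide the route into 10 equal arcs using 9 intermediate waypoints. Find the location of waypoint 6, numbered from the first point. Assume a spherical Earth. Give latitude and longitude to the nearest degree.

The haversine formula gives a central angle δ ≈ 2.979 rad (170.7°) between the endpoints.
Interpolate at f = 6/10 with slerp weights a = sin((1−f)δ)/sin δ ≈ 5.747, b = sin(fδ)/sin δ ≈ 6.041.
p = a·p₁ + b·p₂ ≈ (-0.526, -0.791, 0.312); φ = arcsin(p_z) ≈ 18.15°, λ = atan2(p_y, p_x) ≈ -123.63°.

≈ 18°N, 124°W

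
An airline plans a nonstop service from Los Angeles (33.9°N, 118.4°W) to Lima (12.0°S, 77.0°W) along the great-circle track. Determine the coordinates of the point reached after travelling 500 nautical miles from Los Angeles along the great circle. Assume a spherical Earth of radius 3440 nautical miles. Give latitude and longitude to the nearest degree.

≈ (28°N, 111°W)

The haversine formula gives a central angle δ ≈ 1.055 rad (60.5°) between the endpoints. The total great-circle distance is δ·R ≈ 1.055 × 3440 ≈ 3630 nmi, so the target fraction is f = 500/3630 ≈ 0.138.
Interpolate at f ≈ 0.138 with slerp weights a = sin((1−f)δ)/sin δ ≈ 0.907, b = sin(fδ)/sin δ ≈ 0.166.
p = a·p₁ + b·p₂ ≈ (-0.322, -0.821, 0.471); φ = arcsin(p_z) ≈ 28.13°, λ = atan2(p_y, p_x) ≈ -111.39°.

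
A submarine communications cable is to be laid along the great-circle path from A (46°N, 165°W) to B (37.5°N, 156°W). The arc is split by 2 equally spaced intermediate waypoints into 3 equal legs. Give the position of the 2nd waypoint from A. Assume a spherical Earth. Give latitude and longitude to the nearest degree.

Convert each endpoint to a unit vector on the sphere (x = cos φ cos λ, y = cos φ sin λ, z = sin φ).
The central angle between the endpoints is δ = arccos(p₁·p₂) ≈ 0.189 rad (10.8°).
Interpolate at f = 2/3 with slerp weights a = sin((1−f)δ)/sin δ ≈ 0.335, b = sin(fδ)/sin δ ≈ 0.669.
p = a·p₁ + b·p₂ ≈ (-0.710, -0.276, 0.648); φ = arcsin(p_z) ≈ 40.41°, λ = atan2(p_y, p_x) ≈ -158.74°.

≈ (40°N, 159°W)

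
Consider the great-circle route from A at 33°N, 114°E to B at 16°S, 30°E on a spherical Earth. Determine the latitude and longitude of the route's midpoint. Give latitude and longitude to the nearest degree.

From cos δ = sin φ₁ sin φ₂ + cos φ₁ cos φ₂ cos Δλ, the central angle is δ ≈ 1.637 rad (93.8°).
Interpolate at f = 1/2 with slerp weights a = sin((1−f)δ)/sin δ ≈ 0.732, b = sin(fδ)/sin δ ≈ 0.732.
p = a·p₁ + b·p₂ ≈ (0.359, 0.912, 0.197); φ = arcsin(p_z) ≈ 11.35°, λ = atan2(p_y, p_x) ≈ 68.49°.

≈ 11°N, 68°E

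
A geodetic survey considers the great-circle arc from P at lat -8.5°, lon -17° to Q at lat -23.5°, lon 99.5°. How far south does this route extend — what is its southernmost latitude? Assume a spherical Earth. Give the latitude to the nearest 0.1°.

≈ -30.1°

The great circle lies in the plane with unit normal n̂ = (p₁ × p₂)/|p₁ × p₂|.
Here n̂_z ≈ +0.865; the vertex latitude is φ_max = arccos|n̂_z| ≈ 30.1°.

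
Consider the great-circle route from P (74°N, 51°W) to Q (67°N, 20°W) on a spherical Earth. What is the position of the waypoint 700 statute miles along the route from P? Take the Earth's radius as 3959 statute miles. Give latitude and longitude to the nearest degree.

Write both endpoints as unit vectors p₁, p₂ with components (cos φ cos λ, cos φ sin λ, sin φ).
The central angle between the endpoints is δ = arccos(p₁·p₂) ≈ 0.214 rad (12.3°). The total great-circle distance is δ·R ≈ 0.214 × 3959 ≈ 848 mi, so the target fraction is f = 700/848 ≈ 0.826.
Interpolate at f ≈ 0.826 with slerp weights a = sin((1−f)δ)/sin δ ≈ 0.176, b = sin(fδ)/sin δ ≈ 0.828.
p = a·p₁ + b·p₂ ≈ (0.334, -0.148, 0.931); φ = arcsin(p_z) ≈ 68.55°, λ = atan2(p_y, p_x) ≈ -23.91°.

≈ (69°N, 24°W)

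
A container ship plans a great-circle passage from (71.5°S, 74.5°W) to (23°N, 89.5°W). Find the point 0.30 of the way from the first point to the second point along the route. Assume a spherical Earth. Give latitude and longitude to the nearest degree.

The haversine formula gives a central angle δ ≈ 1.659 rad (95.1°) between the endpoints.
Interpolate at f = 0.30 with slerp weights a = sin((1−f)δ)/sin δ ≈ 0.921, b = sin(fδ)/sin δ ≈ 0.479.
p = a·p₁ + b·p₂ ≈ (0.082, -0.723, -0.686); φ = arcsin(p_z) ≈ -43.32°, λ = atan2(p_y, p_x) ≈ -83.53°.

≈ (43°S, 84°W)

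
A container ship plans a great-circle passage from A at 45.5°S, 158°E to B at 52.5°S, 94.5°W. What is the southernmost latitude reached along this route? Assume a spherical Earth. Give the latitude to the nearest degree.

≈ 63°S

The great circle lies in the plane with unit normal n̂ = (p₁ × p₂)/|p₁ × p₂|.
Here n̂_z ≈ +0.453; the vertex latitude is φ_max = arccos|n̂_z| ≈ 63.1°.
Check via Clairaut: cos φ_max = |cos φ₁| · sin C = cos(45.5°)·sin(139.8°) ≈ 0.453, again giving ≈ 63.1°.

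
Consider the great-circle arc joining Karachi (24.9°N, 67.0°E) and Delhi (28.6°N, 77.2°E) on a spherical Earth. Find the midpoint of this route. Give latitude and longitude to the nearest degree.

≈ 27°N, 72°E

Write both endpoints as unit vectors p₁, p₂ with components (cos φ cos λ, cos φ sin λ, sin φ).
The central angle between the endpoints is δ = arccos(p₁·p₂) ≈ 0.172 rad (9.8°).
Interpolate at f = 1/2 with slerp weights a = sin((1−f)δ)/sin δ ≈ 0.502, b = sin(fδ)/sin δ ≈ 0.502.
p = a·p₁ + b·p₂ ≈ (0.275, 0.849, 0.452); φ = arcsin(p_z) ≈ 26.84°, λ = atan2(p_y, p_x) ≈ 72.02°.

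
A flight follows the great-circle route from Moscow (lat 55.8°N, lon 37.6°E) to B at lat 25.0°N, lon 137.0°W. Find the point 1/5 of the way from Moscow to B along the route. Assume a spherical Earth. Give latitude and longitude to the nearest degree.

Write both endpoints as unit vectors p₁, p₂ with components (cos φ cos λ, cos φ sin λ, sin φ).
The central angle between the endpoints is δ = arccos(p₁·p₂) ≈ 1.729 rad (99.1°).
Interpolate at f = 1/5 with slerp weights a = sin((1−f)δ)/sin δ ≈ 0.995, b = sin(fδ)/sin δ ≈ 0.343.
p = a·p₁ + b·p₂ ≈ (0.216, 0.129, 0.968); φ = arcsin(p_z) ≈ 75.45°, λ = atan2(p_y, p_x) ≈ 30.91°.

≈ lat 75°N, lon 31°E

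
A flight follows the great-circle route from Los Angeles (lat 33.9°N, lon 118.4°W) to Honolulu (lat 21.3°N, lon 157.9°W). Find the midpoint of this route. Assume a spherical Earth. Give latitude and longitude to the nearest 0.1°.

≈ lat 29.0°N, lon 139.3°W

Write both endpoints as unit vectors p₁, p₂ with components (cos φ cos λ, cos φ sin λ, sin φ).
The central angle between the endpoints is δ = arccos(p₁·p₂) ≈ 0.645 rad (36.9°).
Interpolate at f = 1/2 with slerp weights a = sin((1−f)δ)/sin δ ≈ 0.527, b = sin(fδ)/sin δ ≈ 0.527.
p = a·p₁ + b·p₂ ≈ (-0.663, -0.570, 0.486); φ = arcsin(p_z) ≈ 29.05°, λ = atan2(p_y, p_x) ≈ -139.34°.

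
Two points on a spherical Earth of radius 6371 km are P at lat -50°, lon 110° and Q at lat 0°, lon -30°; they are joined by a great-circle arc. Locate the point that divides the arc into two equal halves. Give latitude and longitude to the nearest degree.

The haversine formula gives a central angle δ ≈ 2.086 rad (119.5°) between the endpoints.
Interpolate at f = 1/2 with slerp weights a = sin((1−f)δ)/sin δ ≈ 0.992, b = sin(fδ)/sin δ ≈ 0.992.
p = a·p₁ + b·p₂ ≈ (0.641, 0.103, -0.760); φ = arcsin(p_z) ≈ -49.49°, λ = atan2(p_y, p_x) ≈ 9.15°.

≈ lat -49°, lon 9°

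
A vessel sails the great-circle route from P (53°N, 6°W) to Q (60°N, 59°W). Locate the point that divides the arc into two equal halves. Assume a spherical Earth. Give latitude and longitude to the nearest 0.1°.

≈ (59.3°N, 29.9°W)

Write both endpoints as unit vectors p₁, p₂ with components (cos φ cos λ, cos φ sin λ, sin φ).
The central angle between the endpoints is δ = arccos(p₁·p₂) ≈ 0.510 rad (29.2°).
Interpolate at f = 1/2 with slerp weights a = sin((1−f)δ)/sin δ ≈ 0.517, b = sin(fδ)/sin δ ≈ 0.517.
p = a·p₁ + b·p₂ ≈ (0.442, -0.254, 0.860); φ = arcsin(p_z) ≈ 59.33°, λ = atan2(p_y, p_x) ≈ -29.86°.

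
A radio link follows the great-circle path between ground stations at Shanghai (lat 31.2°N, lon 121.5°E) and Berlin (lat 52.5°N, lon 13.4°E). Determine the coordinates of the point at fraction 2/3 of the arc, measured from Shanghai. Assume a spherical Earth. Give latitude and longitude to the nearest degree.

The haversine formula gives a central angle δ ≈ 1.319 rad (75.6°) between the endpoints.
Interpolate at f = 2/3 with slerp weights a = sin((1−f)δ)/sin δ ≈ 0.439, b = sin(fδ)/sin δ ≈ 0.795.
p = a·p₁ + b·p₂ ≈ (0.275, 0.433, 0.859); φ = arcsin(p_z) ≈ 59.17°, λ = atan2(p_y, p_x) ≈ 57.60°.

≈ lat 59°N, lon 58°E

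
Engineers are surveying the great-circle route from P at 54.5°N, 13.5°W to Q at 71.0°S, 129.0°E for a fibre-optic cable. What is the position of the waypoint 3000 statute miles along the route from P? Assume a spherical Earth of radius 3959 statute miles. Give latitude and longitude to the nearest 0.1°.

≈ 14.3°N, 7.5°E

Write both endpoints as unit vectors p₁, p₂ with components (cos φ cos λ, cos φ sin λ, sin φ).
The central angle between the endpoints is δ = arccos(p₁·p₂) ≈ 2.738 rad (156.9°). The total great-circle distance is δ·R ≈ 2.738 × 3959 ≈ 10841 mi, so the target fraction is f = 3000/10841 ≈ 0.277.
Interpolate at f ≈ 0.277 with slerp weights a = sin((1−f)δ)/sin δ ≈ 2.337, b = sin(fδ)/sin δ ≈ 1.751.
p = a·p₁ + b·p₂ ≈ (0.961, 0.126, 0.247); φ = arcsin(p_z) ≈ 14.29°, λ = atan2(p_y, p_x) ≈ 7.49°.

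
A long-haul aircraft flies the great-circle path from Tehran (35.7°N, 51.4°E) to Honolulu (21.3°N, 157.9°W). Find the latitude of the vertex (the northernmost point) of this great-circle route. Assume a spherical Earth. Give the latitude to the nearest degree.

≈ 66°N

The great circle lies in the plane with unit normal n̂ = (p₁ × p₂)/|p₁ × p₂|.
Here n̂_z ≈ +0.414; the vertex latitude is φ_max = arccos|n̂_z| ≈ 65.5°.
Check via Clairaut: cos φ_max = |cos φ₁| · sin C = cos(35.7°)·sin(30.7°) ≈ 0.414, again giving ≈ 65.5°.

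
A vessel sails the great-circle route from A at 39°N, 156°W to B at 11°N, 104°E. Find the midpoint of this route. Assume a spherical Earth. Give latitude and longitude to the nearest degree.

≈ 36°N, 146°E

From cos δ = sin φ₁ sin φ₂ + cos φ₁ cos φ₂ cos Δλ, the central angle is δ ≈ 1.583 rad (90.7°).
Interpolate at f = 1/2 with slerp weights a = sin((1−f)δ)/sin δ ≈ 0.712, b = sin(fδ)/sin δ ≈ 0.712.
p = a·p₁ + b·p₂ ≈ (-0.674, 0.453, 0.584); φ = arcsin(p_z) ≈ 35.70°, λ = atan2(p_y, p_x) ≈ 146.11°.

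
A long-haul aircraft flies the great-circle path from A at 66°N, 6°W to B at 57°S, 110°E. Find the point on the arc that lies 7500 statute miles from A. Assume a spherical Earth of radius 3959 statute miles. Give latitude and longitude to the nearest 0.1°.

From cos δ = sin φ₁ sin φ₂ + cos φ₁ cos φ₂ cos Δλ, the central angle is δ ≈ 2.613 rad (149.7°). The total great-circle distance is δ·R ≈ 2.613 × 3959 ≈ 10343 mi, so the target fraction is f = 7500/10343 ≈ 0.725.
Interpolate at f ≈ 0.725 with slerp weights a = sin((1−f)δ)/sin δ ≈ 1.304, b = sin(fδ)/sin δ ≈ 1.878.
p = a·p₁ + b·p₂ ≈ (0.177, 0.906, -0.384); φ = arcsin(p_z) ≈ -22.61°, λ = atan2(p_y, p_x) ≈ 78.92°.

≈ 22.6°S, 78.9°E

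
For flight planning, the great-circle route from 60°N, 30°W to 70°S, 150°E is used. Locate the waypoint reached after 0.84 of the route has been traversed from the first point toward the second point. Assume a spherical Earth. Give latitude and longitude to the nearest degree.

Convert each endpoint to a unit vector on the sphere (x = cos φ cos λ, y = cos φ sin λ, z = sin φ).
The central angle between the endpoints is δ = arccos(p₁·p₂) ≈ 2.967 rad (170.0°).
Interpolate at f = 0.84 with slerp weights a = sin((1−f)δ)/sin δ ≈ 2.632, b = sin(fδ)/sin δ ≈ 3.482.
p = a·p₁ + b·p₂ ≈ (0.109, -0.063, -0.992); φ = arcsin(p_z) ≈ -82.80°, λ = atan2(p_y, p_x) ≈ -30.00°.

≈ 83°S, 30°W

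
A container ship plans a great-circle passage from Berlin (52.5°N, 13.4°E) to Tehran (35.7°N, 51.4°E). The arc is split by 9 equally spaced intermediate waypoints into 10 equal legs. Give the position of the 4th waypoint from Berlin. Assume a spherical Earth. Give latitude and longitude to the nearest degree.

≈ (47°N, 31°E)

Write both endpoints as unit vectors p₁, p₂ with components (cos φ cos λ, cos φ sin λ, sin φ).
The central angle between the endpoints is δ = arccos(p₁·p₂) ≈ 0.550 rad (31.5°).
Interpolate at f = 4/10 with slerp weights a = sin((1−f)δ)/sin δ ≈ 0.620, b = sin(fδ)/sin δ ≈ 0.418.
p = a·p₁ + b·p₂ ≈ (0.579, 0.352, 0.735); φ = arcsin(p_z) ≈ 47.35°, λ = atan2(p_y, p_x) ≈ 31.34°.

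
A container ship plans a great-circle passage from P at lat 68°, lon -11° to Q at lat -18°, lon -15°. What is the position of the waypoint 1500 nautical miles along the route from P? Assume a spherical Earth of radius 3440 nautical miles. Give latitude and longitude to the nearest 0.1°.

The haversine formula gives a central angle δ ≈ 1.502 rad (86.0°) between the endpoints. The total great-circle distance is δ·R ≈ 1.502 × 3440 ≈ 5166 nmi, so the target fraction is f = 1500/5166 ≈ 0.290.
Interpolate at f ≈ 0.290 with slerp weights a = sin((1−f)δ)/sin δ ≈ 0.877, b = sin(fδ)/sin δ ≈ 0.423.
p = a·p₁ + b·p₂ ≈ (0.712, -0.167, 0.683); φ = arcsin(p_z) ≈ 43.04°, λ = atan2(p_y, p_x) ≈ -13.20°.

≈ lat 43.0°, lon -13.2°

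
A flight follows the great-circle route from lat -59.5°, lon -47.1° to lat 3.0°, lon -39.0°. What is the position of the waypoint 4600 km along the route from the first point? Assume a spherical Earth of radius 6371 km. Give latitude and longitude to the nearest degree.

Convert each endpoint to a unit vector on the sphere (x = cos φ cos λ, y = cos φ sin λ, z = sin φ).
The central angle between the endpoints is δ = arccos(p₁·p₂) ≈ 1.097 rad (62.8°). The total great-circle distance is δ·R ≈ 1.097 × 6371 ≈ 6986 km, so the target fraction is f = 4600/6986 ≈ 0.658.
Interpolate at f ≈ 0.658 with slerp weights a = sin((1−f)δ)/sin δ ≈ 0.411, b = sin(fδ)/sin δ ≈ 0.743.
p = a·p₁ + b·p₂ ≈ (0.719, -0.620, -0.315); φ = arcsin(p_z) ≈ -18.39°, λ = atan2(p_y, p_x) ≈ -40.78°.

≈ lat -18°, lon -41°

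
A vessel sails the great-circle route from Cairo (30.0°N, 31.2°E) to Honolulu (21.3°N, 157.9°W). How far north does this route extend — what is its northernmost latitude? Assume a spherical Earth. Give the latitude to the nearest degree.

The great circle lies in the plane with unit normal n̂ = (p₁ × p₂)/|p₁ × p₂|.
Here n̂_z ≈ +0.162; the vertex latitude is φ_max = arccos|n̂_z| ≈ 80.7°.

≈ 81°N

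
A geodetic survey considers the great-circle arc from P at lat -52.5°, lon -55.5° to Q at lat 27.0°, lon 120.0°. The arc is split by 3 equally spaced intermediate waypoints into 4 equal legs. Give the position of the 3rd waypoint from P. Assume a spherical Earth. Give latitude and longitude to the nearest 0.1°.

≈ lat -11.4°, lon 116.0°

The haversine formula gives a central angle δ ≈ 2.693 rad (154.3°) between the endpoints.
Interpolate at f = 3/4 with slerp weights a = sin((1−f)δ)/sin δ ≈ 1.437, b = sin(fδ)/sin δ ≈ 2.076.
p = a·p₁ + b·p₂ ≈ (-0.430, 0.881, -0.197); φ = arcsin(p_z) ≈ -11.37°, λ = atan2(p_y, p_x) ≈ 115.99°.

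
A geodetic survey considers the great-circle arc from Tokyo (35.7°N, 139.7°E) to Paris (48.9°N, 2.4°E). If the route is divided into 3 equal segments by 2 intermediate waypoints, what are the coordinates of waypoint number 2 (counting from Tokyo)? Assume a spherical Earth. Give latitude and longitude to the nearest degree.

≈ 68°N, 47°E

Write both endpoints as unit vectors p₁, p₂ with components (cos φ cos λ, cos φ sin λ, sin φ).
The central angle between the endpoints is δ = arccos(p₁·p₂) ≈ 1.523 rad (87.3°).
Interpolate at f = 2/3 with slerp weights a = sin((1−f)δ)/sin δ ≈ 0.487, b = sin(fδ)/sin δ ≈ 0.851.
p = a·p₁ + b·p₂ ≈ (0.257, 0.279, 0.925); φ = arcsin(p_z) ≈ 67.69°, λ = atan2(p_y, p_x) ≈ 47.33°.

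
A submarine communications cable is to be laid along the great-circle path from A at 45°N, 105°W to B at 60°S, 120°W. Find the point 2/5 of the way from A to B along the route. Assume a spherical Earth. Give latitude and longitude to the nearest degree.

The haversine formula gives a central angle δ ≈ 1.845 rad (105.7°) between the endpoints.
Interpolate at f = 2/5 with slerp weights a = sin((1−f)δ)/sin δ ≈ 0.929, b = sin(fδ)/sin δ ≈ 0.699.
p = a·p₁ + b·p₂ ≈ (-0.345, -0.937, 0.052); φ = arcsin(p_z) ≈ 2.96°, λ = atan2(p_y, p_x) ≈ -110.20°.

≈ 3°N, 110°W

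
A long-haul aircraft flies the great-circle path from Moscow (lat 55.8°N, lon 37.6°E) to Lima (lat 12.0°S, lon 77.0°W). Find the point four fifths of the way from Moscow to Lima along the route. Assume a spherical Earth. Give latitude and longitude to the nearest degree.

≈ lat 7°N, lon 64°W

Write both endpoints as unit vectors p₁, p₂ with components (cos φ cos λ, cos φ sin λ, sin φ).
The central angle between the endpoints is δ = arccos(p₁·p₂) ≈ 1.983 rad (113.6°).
Interpolate at f = 4/5 with slerp weights a = sin((1−f)δ)/sin δ ≈ 0.422, b = sin(fδ)/sin δ ≈ 1.091.
p = a·p₁ + b·p₂ ≈ (0.428, -0.896, 0.122); φ = arcsin(p_z) ≈ 7.00°, λ = atan2(p_y, p_x) ≈ -64.46°.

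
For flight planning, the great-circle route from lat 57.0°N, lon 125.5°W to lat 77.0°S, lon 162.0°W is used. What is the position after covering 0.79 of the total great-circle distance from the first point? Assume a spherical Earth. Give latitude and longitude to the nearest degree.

≈ lat 50°S, lon 142°W

Convert each endpoint to a unit vector on the sphere (x = cos φ cos λ, y = cos φ sin λ, z = sin φ).
The central angle between the endpoints is δ = arccos(p₁·p₂) ≈ 2.373 rad (135.9°).
Interpolate at f = 0.79 with slerp weights a = sin((1−f)δ)/sin δ ≈ 0.687, b = sin(fδ)/sin δ ≈ 1.372.
p = a·p₁ + b·p₂ ≈ (-0.511, -0.400, -0.761); φ = arcsin(p_z) ≈ -49.53°, λ = atan2(p_y, p_x) ≈ -141.94°.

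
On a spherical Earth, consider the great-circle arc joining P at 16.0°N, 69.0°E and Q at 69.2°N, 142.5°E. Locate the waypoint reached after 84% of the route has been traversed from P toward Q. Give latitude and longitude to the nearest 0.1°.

≈ 64.9°N, 115.9°E

From cos δ = sin φ₁ sin φ₂ + cos φ₁ cos φ₂ cos Δλ, the central angle is δ ≈ 1.208 rad (69.2°).
Interpolate at f = 0.84 with slerp weights a = sin((1−f)δ)/sin δ ≈ 0.205, b = sin(fδ)/sin δ ≈ 0.909.
p = a·p₁ + b·p₂ ≈ (-0.185, 0.381, 0.906); φ = arcsin(p_z) ≈ 64.95°, λ = atan2(p_y, p_x) ≈ 115.93°.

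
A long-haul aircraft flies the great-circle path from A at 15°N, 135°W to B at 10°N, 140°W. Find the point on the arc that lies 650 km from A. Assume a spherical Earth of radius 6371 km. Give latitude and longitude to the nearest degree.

From cos δ = sin φ₁ sin φ₂ + cos φ₁ cos φ₂ cos Δλ, the central angle is δ ≈ 0.122 rad (7.0°). The total great-circle distance is δ·R ≈ 0.122 × 6371 ≈ 777 km, so the target fraction is f = 650/777 ≈ 0.837.
Interpolate at f ≈ 0.837 with slerp weights a = sin((1−f)δ)/sin δ ≈ 0.164, b = sin(fδ)/sin δ ≈ 0.837.
p = a·p₁ + b·p₂ ≈ (-0.743, -0.642, 0.188); φ = arcsin(p_z) ≈ 10.82°, λ = atan2(p_y, p_x) ≈ -139.20°.

≈ 11°N, 139°W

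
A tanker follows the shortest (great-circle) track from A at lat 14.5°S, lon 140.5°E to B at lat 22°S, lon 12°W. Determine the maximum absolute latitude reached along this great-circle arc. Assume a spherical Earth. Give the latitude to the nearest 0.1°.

The great circle lies in the plane with unit normal n̂ = (p₁ × p₂)/|p₁ × p₂|.
Here n̂_z ≈ -0.582; the vertex latitude is φ_max = arccos|n̂_z| ≈ 54.4°.
Check via Clairaut: cos φ_max = |cos φ₁| · sin C = cos(14.5°)·sin(143.0°) ≈ 0.582, again giving ≈ 54.4°.

≈ 54.4°S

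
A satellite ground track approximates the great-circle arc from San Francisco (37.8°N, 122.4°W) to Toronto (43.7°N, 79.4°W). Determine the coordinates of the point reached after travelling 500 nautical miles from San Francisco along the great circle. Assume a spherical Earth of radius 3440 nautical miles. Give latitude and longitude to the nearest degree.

From cos δ = sin φ₁ sin φ₂ + cos φ₁ cos φ₂ cos Δλ, the central angle is δ ≈ 0.571 rad (32.7°). The total great-circle distance is δ·R ≈ 0.571 × 3440 ≈ 1965 nmi, so the target fraction is f = 500/1965 ≈ 0.254.
Interpolate at f ≈ 0.254 with slerp weights a = sin((1−f)δ)/sin δ ≈ 0.764, b = sin(fδ)/sin δ ≈ 0.268.
p = a·p₁ + b·p₂ ≈ (-0.288, -0.700, 0.653); φ = arcsin(p_z) ≈ 40.80°, λ = atan2(p_y, p_x) ≈ -112.35°.

≈ 41°N, 112°W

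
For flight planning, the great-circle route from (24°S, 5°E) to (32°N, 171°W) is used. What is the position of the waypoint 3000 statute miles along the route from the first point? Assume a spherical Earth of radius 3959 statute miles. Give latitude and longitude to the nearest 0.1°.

≈ (16.4°N, 11.2°W)

Convert each endpoint to a unit vector on the sphere (x = cos φ cos λ, y = cos φ sin λ, z = sin φ).
The central angle between the endpoints is δ = arccos(p₁·p₂) ≈ 2.989 rad (171.3°). The total great-circle distance is δ·R ≈ 2.989 × 3959 ≈ 11833 mi, so the target fraction is f = 3000/11833 ≈ 0.254.
Interpolate at f ≈ 0.254 with slerp weights a = sin((1−f)δ)/sin δ ≈ 5.196, b = sin(fδ)/sin δ ≈ 4.522.
p = a·p₁ + b·p₂ ≈ (0.941, -0.186, 0.283); φ = arcsin(p_z) ≈ 16.44°, λ = atan2(p_y, p_x) ≈ -11.19°.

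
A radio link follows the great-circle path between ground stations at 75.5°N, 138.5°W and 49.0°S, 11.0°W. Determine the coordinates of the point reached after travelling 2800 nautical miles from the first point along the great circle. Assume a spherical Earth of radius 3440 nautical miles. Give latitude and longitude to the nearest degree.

≈ 47°N, 42°W

Convert each endpoint to a unit vector on the sphere (x = cos φ cos λ, y = cos φ sin λ, z = sin φ).
The central angle between the endpoints is δ = arccos(p₁·p₂) ≈ 2.551 rad (146.2°). The total great-circle distance is δ·R ≈ 2.551 × 3440 ≈ 8776 nmi, so the target fraction is f = 2800/8776 ≈ 0.319.
Interpolate at f ≈ 0.319 with slerp weights a = sin((1−f)δ)/sin δ ≈ 1.771, b = sin(fδ)/sin δ ≈ 1.306.
p = a·p₁ + b·p₂ ≈ (0.509, -0.457, 0.729); φ = arcsin(p_z) ≈ 46.84°, λ = atan2(p_y, p_x) ≈ -41.95°.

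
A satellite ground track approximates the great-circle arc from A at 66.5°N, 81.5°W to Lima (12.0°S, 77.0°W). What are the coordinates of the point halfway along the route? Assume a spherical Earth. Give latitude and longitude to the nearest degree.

The haversine formula gives a central angle δ ≈ 1.371 rad (78.6°) between the endpoints.
Interpolate at f = 1/2 with slerp weights a = sin((1−f)δ)/sin δ ≈ 0.646, b = sin(fδ)/sin δ ≈ 0.646.
p = a·p₁ + b·p₂ ≈ (0.180, -0.870, 0.458); φ = arcsin(p_z) ≈ 27.26°, λ = atan2(p_y, p_x) ≈ -78.30°.

≈ 27°N, 78°W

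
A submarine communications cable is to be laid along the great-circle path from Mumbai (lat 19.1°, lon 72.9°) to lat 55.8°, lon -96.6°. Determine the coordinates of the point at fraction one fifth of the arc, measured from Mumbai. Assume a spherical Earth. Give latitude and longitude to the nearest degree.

From cos δ = sin φ₁ sin φ₂ + cos φ₁ cos φ₂ cos Δλ, the central angle is δ ≈ 1.825 rad (104.6°).
Interpolate at f = 1/5 with slerp weights a = sin((1−f)δ)/sin δ ≈ 1.027, b = sin(fδ)/sin δ ≈ 0.369.
p = a·p₁ + b·p₂ ≈ (0.262, 0.722, 0.641); φ = arcsin(p_z) ≈ 39.87°, λ = atan2(p_y, p_x) ≈ 70.08°.

≈ lat 40°, lon 70°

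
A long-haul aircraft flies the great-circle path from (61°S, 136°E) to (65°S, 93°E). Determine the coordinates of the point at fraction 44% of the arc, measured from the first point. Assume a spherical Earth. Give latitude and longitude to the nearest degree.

From cos δ = sin φ₁ sin φ₂ + cos φ₁ cos φ₂ cos Δλ, the central angle is δ ≈ 0.341 rad (19.5°).
Interpolate at f = 0.44 with slerp weights a = sin((1−f)δ)/sin δ ≈ 0.568, b = sin(fδ)/sin δ ≈ 0.447.
p = a·p₁ + b·p₂ ≈ (-0.208, 0.380, -0.901); φ = arcsin(p_z) ≈ -64.35°, λ = atan2(p_y, p_x) ≈ 118.69°.

≈ (64°S, 119°E)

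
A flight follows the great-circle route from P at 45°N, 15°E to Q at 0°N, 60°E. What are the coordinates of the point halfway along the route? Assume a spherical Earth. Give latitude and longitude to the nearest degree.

≈ 24°N, 42°E

The haversine formula gives a central angle δ ≈ 1.047 rad (60.0°) between the endpoints.
Interpolate at f = 1/2 with slerp weights a = sin((1−f)δ)/sin δ ≈ 0.577, b = sin(fδ)/sin δ ≈ 0.577.
p = a·p₁ + b·p₂ ≈ (0.683, 0.606, 0.408); φ = arcsin(p_z) ≈ 24.09°, λ = atan2(p_y, p_x) ≈ 41.57°.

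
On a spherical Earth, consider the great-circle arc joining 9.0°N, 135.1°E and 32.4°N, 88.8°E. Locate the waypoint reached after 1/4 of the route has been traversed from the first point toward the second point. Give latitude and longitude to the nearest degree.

≈ 16°N, 125°E

From cos δ = sin φ₁ sin φ₂ + cos φ₁ cos φ₂ cos Δλ, the central angle is δ ≈ 0.850 rad (48.7°).
Interpolate at f = 1/4 with slerp weights a = sin((1−f)δ)/sin δ ≈ 0.792, b = sin(fδ)/sin δ ≈ 0.281.
p = a·p₁ + b·p₂ ≈ (-0.549, 0.789, 0.274); φ = arcsin(p_z) ≈ 15.92°, λ = atan2(p_y, p_x) ≈ 124.84°.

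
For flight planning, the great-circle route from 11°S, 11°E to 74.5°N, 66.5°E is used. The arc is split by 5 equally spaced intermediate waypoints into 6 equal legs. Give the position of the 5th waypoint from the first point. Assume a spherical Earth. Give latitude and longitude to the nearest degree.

≈ 63°N, 39°E

Convert each endpoint to a unit vector on the sphere (x = cos φ cos λ, y = cos φ sin λ, z = sin φ).
The central angle between the endpoints is δ = arccos(p₁·p₂) ≈ 1.606 rad (92.0°).
Interpolate at f = 5/6 with slerp weights a = sin((1−f)δ)/sin δ ≈ 0.265, b = sin(fδ)/sin δ ≈ 0.974.
p = a·p₁ + b·p₂ ≈ (0.359, 0.288, 0.888); φ = arcsin(p_z) ≈ 62.60°, λ = atan2(p_y, p_x) ≈ 38.77°.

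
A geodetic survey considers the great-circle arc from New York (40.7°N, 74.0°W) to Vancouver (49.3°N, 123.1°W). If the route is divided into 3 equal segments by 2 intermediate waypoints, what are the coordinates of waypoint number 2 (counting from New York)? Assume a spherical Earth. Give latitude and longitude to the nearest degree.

Write both endpoints as unit vectors p₁, p₂ with components (cos φ cos λ, cos φ sin λ, sin φ).
The central angle between the endpoints is δ = arccos(p₁·p₂) ≈ 0.613 rad (35.1°).
Interpolate at f = 2/3 with slerp weights a = sin((1−f)δ)/sin δ ≈ 0.353, b = sin(fδ)/sin δ ≈ 0.691.
p = a·p₁ + b·p₂ ≈ (-0.172, -0.634, 0.754); φ = arcsin(p_z) ≈ 48.91°, λ = atan2(p_y, p_x) ≈ -105.19°.

≈ (49°N, 105°W)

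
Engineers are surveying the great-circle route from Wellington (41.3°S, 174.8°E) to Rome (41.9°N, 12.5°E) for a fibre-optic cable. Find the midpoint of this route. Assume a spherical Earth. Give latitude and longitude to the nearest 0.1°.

≈ 1.9°N, 95.4°E

From cos δ = sin φ₁ sin φ₂ + cos φ₁ cos φ₂ cos Δλ, the central angle is δ ≈ 2.911 rad (166.8°).
Interpolate at f = 1/2 with slerp weights a = sin((1−f)δ)/sin δ ≈ 4.342, b = sin(fδ)/sin δ ≈ 4.342.
p = a·p₁ + b·p₂ ≈ (-0.093, 0.995, 0.034); φ = arcsin(p_z) ≈ 1.95°, λ = atan2(p_y, p_x) ≈ 95.36°.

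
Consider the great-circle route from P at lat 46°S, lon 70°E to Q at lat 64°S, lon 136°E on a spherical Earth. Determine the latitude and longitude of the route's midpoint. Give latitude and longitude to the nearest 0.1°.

≈ lat 59.3°S, lon 94.6°E

From cos δ = sin φ₁ sin φ₂ + cos φ₁ cos φ₂ cos Δλ, the central angle is δ ≈ 0.691 rad (39.6°).
Interpolate at f = 1/2 with slerp weights a = sin((1−f)δ)/sin δ ≈ 0.531, b = sin(fδ)/sin δ ≈ 0.531.
p = a·p₁ + b·p₂ ≈ (-0.041, 0.509, -0.860); φ = arcsin(p_z) ≈ -59.31°, λ = atan2(p_y, p_x) ≈ 94.64°.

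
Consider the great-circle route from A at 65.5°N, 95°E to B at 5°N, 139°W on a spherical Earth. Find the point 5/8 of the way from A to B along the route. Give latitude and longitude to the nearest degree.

Write both endpoints as unit vectors p₁, p₂ with components (cos φ cos λ, cos φ sin λ, sin φ).
The central angle between the endpoints is δ = arccos(p₁·p₂) ≈ 1.735 rad (99.4°).
Interpolate at f = 5/8 with slerp weights a = sin((1−f)δ)/sin δ ≈ 0.614, b = sin(fδ)/sin δ ≈ 0.896.
p = a·p₁ + b·p₂ ≈ (-0.696, -0.332, 0.637); φ = arcsin(p_z) ≈ 39.55°, λ = atan2(p_y, p_x) ≈ -154.49°.

≈ 40°N, 154°W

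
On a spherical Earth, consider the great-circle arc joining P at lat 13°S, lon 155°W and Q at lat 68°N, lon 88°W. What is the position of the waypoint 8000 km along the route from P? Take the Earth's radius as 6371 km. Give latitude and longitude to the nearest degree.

≈ lat 53°N, lon 122°W

Write both endpoints as unit vectors p₁, p₂ with components (cos φ cos λ, cos φ sin λ, sin φ).
The central angle between the endpoints is δ = arccos(p₁·p₂) ≈ 1.637 rad (93.8°). The total great-circle distance is δ·R ≈ 1.637 × 6371 ≈ 10428 km, so the target fraction is f = 8000/10428 ≈ 0.767.
Interpolate at f ≈ 0.767 with slerp weights a = sin((1−f)δ)/sin δ ≈ 0.373, b = sin(fδ)/sin δ ≈ 0.953.
p = a·p₁ + b·p₂ ≈ (-0.317, -0.510, 0.800); φ = arcsin(p_z) ≈ 53.09°, λ = atan2(p_y, p_x) ≈ -121.83°.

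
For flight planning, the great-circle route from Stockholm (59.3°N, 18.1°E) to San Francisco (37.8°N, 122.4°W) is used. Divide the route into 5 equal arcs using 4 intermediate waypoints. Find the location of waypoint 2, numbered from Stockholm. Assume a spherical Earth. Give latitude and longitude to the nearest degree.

Write both endpoints as unit vectors p₁, p₂ with components (cos φ cos λ, cos φ sin λ, sin φ).
The central angle between the endpoints is δ = arccos(p₁·p₂) ≈ 1.353 rad (77.5°).
Interpolate at f = 2/5 with slerp weights a = sin((1−f)δ)/sin δ ≈ 0.743, b = sin(fδ)/sin δ ≈ 0.528.
p = a·p₁ + b·p₂ ≈ (0.137, -0.234, 0.962); φ = arcsin(p_z) ≈ 74.25°, λ = atan2(p_y, p_x) ≈ -59.63°.

≈ 74°N, 60°W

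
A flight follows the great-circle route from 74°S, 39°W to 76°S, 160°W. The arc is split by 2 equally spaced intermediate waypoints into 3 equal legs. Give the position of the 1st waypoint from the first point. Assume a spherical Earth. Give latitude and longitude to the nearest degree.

≈ 81°S, 65°W

Write both endpoints as unit vectors p₁, p₂ with components (cos φ cos λ, cos φ sin λ, sin φ).
The central angle between the endpoints is δ = arccos(p₁·p₂) ≈ 0.455 rad (26.1°).
Interpolate at f = 1/3 with slerp weights a = sin((1−f)δ)/sin δ ≈ 0.680, b = sin(fδ)/sin δ ≈ 0.344.
p = a·p₁ + b·p₂ ≈ (0.067, -0.146, -0.987); φ = arcsin(p_z) ≈ -80.73°, λ = atan2(p_y, p_x) ≈ -65.26°.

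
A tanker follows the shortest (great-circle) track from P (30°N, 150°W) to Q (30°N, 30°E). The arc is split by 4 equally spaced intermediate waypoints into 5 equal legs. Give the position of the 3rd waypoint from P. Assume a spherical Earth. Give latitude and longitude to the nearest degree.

Convert each endpoint to a unit vector on the sphere (x = cos φ cos λ, y = cos φ sin λ, z = sin φ).
The central angle between the endpoints is δ = arccos(p₁·p₂) ≈ 2.094 rad (120.0°).
Interpolate at f = 3/5 with slerp weights a = sin((1−f)δ)/sin δ ≈ 0.858, b = sin(fδ)/sin δ ≈ 1.098.
p = a·p₁ + b·p₂ ≈ (0.180, 0.104, 0.978); φ = arcsin(p_z) ≈ 78.00°, λ = atan2(p_y, p_x) ≈ 30.00°.

≈ (78°N, 30°E)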